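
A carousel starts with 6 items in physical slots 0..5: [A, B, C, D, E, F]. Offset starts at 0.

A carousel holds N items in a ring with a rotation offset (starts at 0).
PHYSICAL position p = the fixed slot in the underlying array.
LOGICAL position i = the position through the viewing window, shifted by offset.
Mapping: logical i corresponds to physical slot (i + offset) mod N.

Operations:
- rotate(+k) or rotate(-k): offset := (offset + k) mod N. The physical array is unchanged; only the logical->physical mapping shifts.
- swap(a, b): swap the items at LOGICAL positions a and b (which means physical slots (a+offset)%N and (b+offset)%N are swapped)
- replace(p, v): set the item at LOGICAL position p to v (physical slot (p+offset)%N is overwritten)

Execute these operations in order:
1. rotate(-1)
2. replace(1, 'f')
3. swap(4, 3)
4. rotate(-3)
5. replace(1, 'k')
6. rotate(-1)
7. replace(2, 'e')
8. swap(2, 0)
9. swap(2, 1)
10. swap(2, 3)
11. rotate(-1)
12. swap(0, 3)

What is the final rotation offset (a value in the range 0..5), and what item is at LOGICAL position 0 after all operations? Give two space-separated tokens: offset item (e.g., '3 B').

Answer: 0 E

Derivation:
After op 1 (rotate(-1)): offset=5, physical=[A,B,C,D,E,F], logical=[F,A,B,C,D,E]
After op 2 (replace(1, 'f')): offset=5, physical=[f,B,C,D,E,F], logical=[F,f,B,C,D,E]
After op 3 (swap(4, 3)): offset=5, physical=[f,B,D,C,E,F], logical=[F,f,B,D,C,E]
After op 4 (rotate(-3)): offset=2, physical=[f,B,D,C,E,F], logical=[D,C,E,F,f,B]
After op 5 (replace(1, 'k')): offset=2, physical=[f,B,D,k,E,F], logical=[D,k,E,F,f,B]
After op 6 (rotate(-1)): offset=1, physical=[f,B,D,k,E,F], logical=[B,D,k,E,F,f]
After op 7 (replace(2, 'e')): offset=1, physical=[f,B,D,e,E,F], logical=[B,D,e,E,F,f]
After op 8 (swap(2, 0)): offset=1, physical=[f,e,D,B,E,F], logical=[e,D,B,E,F,f]
After op 9 (swap(2, 1)): offset=1, physical=[f,e,B,D,E,F], logical=[e,B,D,E,F,f]
After op 10 (swap(2, 3)): offset=1, physical=[f,e,B,E,D,F], logical=[e,B,E,D,F,f]
After op 11 (rotate(-1)): offset=0, physical=[f,e,B,E,D,F], logical=[f,e,B,E,D,F]
After op 12 (swap(0, 3)): offset=0, physical=[E,e,B,f,D,F], logical=[E,e,B,f,D,F]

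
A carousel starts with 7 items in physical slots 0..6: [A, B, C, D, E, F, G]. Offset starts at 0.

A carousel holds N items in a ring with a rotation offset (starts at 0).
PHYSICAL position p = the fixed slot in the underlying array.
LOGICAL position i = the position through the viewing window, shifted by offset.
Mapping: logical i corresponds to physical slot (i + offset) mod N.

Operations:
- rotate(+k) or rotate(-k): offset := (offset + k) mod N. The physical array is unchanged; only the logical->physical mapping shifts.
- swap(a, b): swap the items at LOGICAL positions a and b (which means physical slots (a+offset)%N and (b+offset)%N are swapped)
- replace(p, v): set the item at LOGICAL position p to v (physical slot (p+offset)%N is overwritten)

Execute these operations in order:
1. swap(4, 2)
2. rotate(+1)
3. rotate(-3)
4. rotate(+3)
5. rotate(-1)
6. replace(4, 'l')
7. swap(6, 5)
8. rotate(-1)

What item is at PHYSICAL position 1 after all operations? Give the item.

Answer: B

Derivation:
After op 1 (swap(4, 2)): offset=0, physical=[A,B,E,D,C,F,G], logical=[A,B,E,D,C,F,G]
After op 2 (rotate(+1)): offset=1, physical=[A,B,E,D,C,F,G], logical=[B,E,D,C,F,G,A]
After op 3 (rotate(-3)): offset=5, physical=[A,B,E,D,C,F,G], logical=[F,G,A,B,E,D,C]
After op 4 (rotate(+3)): offset=1, physical=[A,B,E,D,C,F,G], logical=[B,E,D,C,F,G,A]
After op 5 (rotate(-1)): offset=0, physical=[A,B,E,D,C,F,G], logical=[A,B,E,D,C,F,G]
After op 6 (replace(4, 'l')): offset=0, physical=[A,B,E,D,l,F,G], logical=[A,B,E,D,l,F,G]
After op 7 (swap(6, 5)): offset=0, physical=[A,B,E,D,l,G,F], logical=[A,B,E,D,l,G,F]
After op 8 (rotate(-1)): offset=6, physical=[A,B,E,D,l,G,F], logical=[F,A,B,E,D,l,G]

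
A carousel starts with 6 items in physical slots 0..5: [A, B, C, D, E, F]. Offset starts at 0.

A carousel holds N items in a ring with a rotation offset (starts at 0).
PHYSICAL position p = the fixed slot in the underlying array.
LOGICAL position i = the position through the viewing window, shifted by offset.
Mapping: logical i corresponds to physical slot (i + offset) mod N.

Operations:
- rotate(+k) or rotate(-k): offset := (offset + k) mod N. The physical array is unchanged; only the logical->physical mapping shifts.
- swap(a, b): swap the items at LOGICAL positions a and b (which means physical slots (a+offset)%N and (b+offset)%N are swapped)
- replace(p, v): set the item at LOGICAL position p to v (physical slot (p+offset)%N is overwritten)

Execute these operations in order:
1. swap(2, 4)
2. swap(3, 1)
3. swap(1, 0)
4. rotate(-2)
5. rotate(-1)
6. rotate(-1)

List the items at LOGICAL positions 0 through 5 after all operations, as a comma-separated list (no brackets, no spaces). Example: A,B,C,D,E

Answer: E,B,C,F,D,A

Derivation:
After op 1 (swap(2, 4)): offset=0, physical=[A,B,E,D,C,F], logical=[A,B,E,D,C,F]
After op 2 (swap(3, 1)): offset=0, physical=[A,D,E,B,C,F], logical=[A,D,E,B,C,F]
After op 3 (swap(1, 0)): offset=0, physical=[D,A,E,B,C,F], logical=[D,A,E,B,C,F]
After op 4 (rotate(-2)): offset=4, physical=[D,A,E,B,C,F], logical=[C,F,D,A,E,B]
After op 5 (rotate(-1)): offset=3, physical=[D,A,E,B,C,F], logical=[B,C,F,D,A,E]
After op 6 (rotate(-1)): offset=2, physical=[D,A,E,B,C,F], logical=[E,B,C,F,D,A]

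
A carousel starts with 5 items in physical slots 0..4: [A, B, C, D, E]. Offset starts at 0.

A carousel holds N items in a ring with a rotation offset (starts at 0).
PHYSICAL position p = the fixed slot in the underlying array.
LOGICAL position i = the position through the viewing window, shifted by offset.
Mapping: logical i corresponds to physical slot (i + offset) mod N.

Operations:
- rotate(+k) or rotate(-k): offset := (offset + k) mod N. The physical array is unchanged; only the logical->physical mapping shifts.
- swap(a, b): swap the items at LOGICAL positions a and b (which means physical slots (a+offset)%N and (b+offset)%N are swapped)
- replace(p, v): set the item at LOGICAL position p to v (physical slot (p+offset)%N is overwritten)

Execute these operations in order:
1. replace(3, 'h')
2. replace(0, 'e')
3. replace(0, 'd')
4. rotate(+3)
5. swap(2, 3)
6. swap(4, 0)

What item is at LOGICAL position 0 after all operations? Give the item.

After op 1 (replace(3, 'h')): offset=0, physical=[A,B,C,h,E], logical=[A,B,C,h,E]
After op 2 (replace(0, 'e')): offset=0, physical=[e,B,C,h,E], logical=[e,B,C,h,E]
After op 3 (replace(0, 'd')): offset=0, physical=[d,B,C,h,E], logical=[d,B,C,h,E]
After op 4 (rotate(+3)): offset=3, physical=[d,B,C,h,E], logical=[h,E,d,B,C]
After op 5 (swap(2, 3)): offset=3, physical=[B,d,C,h,E], logical=[h,E,B,d,C]
After op 6 (swap(4, 0)): offset=3, physical=[B,d,h,C,E], logical=[C,E,B,d,h]

Answer: C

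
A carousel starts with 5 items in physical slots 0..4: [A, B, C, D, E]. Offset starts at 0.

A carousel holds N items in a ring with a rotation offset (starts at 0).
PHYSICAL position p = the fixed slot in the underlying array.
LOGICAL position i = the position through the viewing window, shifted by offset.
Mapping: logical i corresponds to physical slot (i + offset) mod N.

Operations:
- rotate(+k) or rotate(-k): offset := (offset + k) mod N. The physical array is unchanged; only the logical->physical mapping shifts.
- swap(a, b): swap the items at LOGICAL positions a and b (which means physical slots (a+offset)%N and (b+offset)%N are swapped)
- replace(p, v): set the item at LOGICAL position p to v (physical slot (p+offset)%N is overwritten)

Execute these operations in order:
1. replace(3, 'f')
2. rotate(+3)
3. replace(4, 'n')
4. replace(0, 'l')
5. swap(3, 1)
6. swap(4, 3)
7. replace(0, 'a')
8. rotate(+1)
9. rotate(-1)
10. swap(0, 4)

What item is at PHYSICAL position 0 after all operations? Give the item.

After op 1 (replace(3, 'f')): offset=0, physical=[A,B,C,f,E], logical=[A,B,C,f,E]
After op 2 (rotate(+3)): offset=3, physical=[A,B,C,f,E], logical=[f,E,A,B,C]
After op 3 (replace(4, 'n')): offset=3, physical=[A,B,n,f,E], logical=[f,E,A,B,n]
After op 4 (replace(0, 'l')): offset=3, physical=[A,B,n,l,E], logical=[l,E,A,B,n]
After op 5 (swap(3, 1)): offset=3, physical=[A,E,n,l,B], logical=[l,B,A,E,n]
After op 6 (swap(4, 3)): offset=3, physical=[A,n,E,l,B], logical=[l,B,A,n,E]
After op 7 (replace(0, 'a')): offset=3, physical=[A,n,E,a,B], logical=[a,B,A,n,E]
After op 8 (rotate(+1)): offset=4, physical=[A,n,E,a,B], logical=[B,A,n,E,a]
After op 9 (rotate(-1)): offset=3, physical=[A,n,E,a,B], logical=[a,B,A,n,E]
After op 10 (swap(0, 4)): offset=3, physical=[A,n,a,E,B], logical=[E,B,A,n,a]

Answer: A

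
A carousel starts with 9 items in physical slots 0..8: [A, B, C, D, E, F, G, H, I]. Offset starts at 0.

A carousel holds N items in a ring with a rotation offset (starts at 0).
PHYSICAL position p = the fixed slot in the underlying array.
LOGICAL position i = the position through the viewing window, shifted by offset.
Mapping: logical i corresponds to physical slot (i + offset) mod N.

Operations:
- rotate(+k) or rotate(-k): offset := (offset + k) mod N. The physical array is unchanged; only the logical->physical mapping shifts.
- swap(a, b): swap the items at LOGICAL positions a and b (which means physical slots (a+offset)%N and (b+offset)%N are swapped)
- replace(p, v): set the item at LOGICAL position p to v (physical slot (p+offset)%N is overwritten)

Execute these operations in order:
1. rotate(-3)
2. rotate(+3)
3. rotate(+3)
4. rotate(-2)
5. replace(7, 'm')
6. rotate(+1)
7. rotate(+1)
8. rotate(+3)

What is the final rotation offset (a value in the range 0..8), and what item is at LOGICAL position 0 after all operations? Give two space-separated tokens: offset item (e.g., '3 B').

After op 1 (rotate(-3)): offset=6, physical=[A,B,C,D,E,F,G,H,I], logical=[G,H,I,A,B,C,D,E,F]
After op 2 (rotate(+3)): offset=0, physical=[A,B,C,D,E,F,G,H,I], logical=[A,B,C,D,E,F,G,H,I]
After op 3 (rotate(+3)): offset=3, physical=[A,B,C,D,E,F,G,H,I], logical=[D,E,F,G,H,I,A,B,C]
After op 4 (rotate(-2)): offset=1, physical=[A,B,C,D,E,F,G,H,I], logical=[B,C,D,E,F,G,H,I,A]
After op 5 (replace(7, 'm')): offset=1, physical=[A,B,C,D,E,F,G,H,m], logical=[B,C,D,E,F,G,H,m,A]
After op 6 (rotate(+1)): offset=2, physical=[A,B,C,D,E,F,G,H,m], logical=[C,D,E,F,G,H,m,A,B]
After op 7 (rotate(+1)): offset=3, physical=[A,B,C,D,E,F,G,H,m], logical=[D,E,F,G,H,m,A,B,C]
After op 8 (rotate(+3)): offset=6, physical=[A,B,C,D,E,F,G,H,m], logical=[G,H,m,A,B,C,D,E,F]

Answer: 6 G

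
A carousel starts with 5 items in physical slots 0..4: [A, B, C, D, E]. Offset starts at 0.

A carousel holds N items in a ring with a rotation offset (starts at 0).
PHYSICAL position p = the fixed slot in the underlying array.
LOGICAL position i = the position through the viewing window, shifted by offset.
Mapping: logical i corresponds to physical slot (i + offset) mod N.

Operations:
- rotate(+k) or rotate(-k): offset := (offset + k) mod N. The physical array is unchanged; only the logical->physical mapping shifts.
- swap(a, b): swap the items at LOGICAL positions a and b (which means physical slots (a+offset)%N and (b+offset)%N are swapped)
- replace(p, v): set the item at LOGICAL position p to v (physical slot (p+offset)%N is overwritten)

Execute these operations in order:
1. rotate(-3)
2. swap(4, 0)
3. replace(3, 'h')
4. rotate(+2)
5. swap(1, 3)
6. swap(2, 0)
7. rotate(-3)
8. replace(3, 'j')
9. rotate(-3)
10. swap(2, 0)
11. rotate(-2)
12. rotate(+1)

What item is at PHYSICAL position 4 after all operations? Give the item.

Answer: j

Derivation:
After op 1 (rotate(-3)): offset=2, physical=[A,B,C,D,E], logical=[C,D,E,A,B]
After op 2 (swap(4, 0)): offset=2, physical=[A,C,B,D,E], logical=[B,D,E,A,C]
After op 3 (replace(3, 'h')): offset=2, physical=[h,C,B,D,E], logical=[B,D,E,h,C]
After op 4 (rotate(+2)): offset=4, physical=[h,C,B,D,E], logical=[E,h,C,B,D]
After op 5 (swap(1, 3)): offset=4, physical=[B,C,h,D,E], logical=[E,B,C,h,D]
After op 6 (swap(2, 0)): offset=4, physical=[B,E,h,D,C], logical=[C,B,E,h,D]
After op 7 (rotate(-3)): offset=1, physical=[B,E,h,D,C], logical=[E,h,D,C,B]
After op 8 (replace(3, 'j')): offset=1, physical=[B,E,h,D,j], logical=[E,h,D,j,B]
After op 9 (rotate(-3)): offset=3, physical=[B,E,h,D,j], logical=[D,j,B,E,h]
After op 10 (swap(2, 0)): offset=3, physical=[D,E,h,B,j], logical=[B,j,D,E,h]
After op 11 (rotate(-2)): offset=1, physical=[D,E,h,B,j], logical=[E,h,B,j,D]
After op 12 (rotate(+1)): offset=2, physical=[D,E,h,B,j], logical=[h,B,j,D,E]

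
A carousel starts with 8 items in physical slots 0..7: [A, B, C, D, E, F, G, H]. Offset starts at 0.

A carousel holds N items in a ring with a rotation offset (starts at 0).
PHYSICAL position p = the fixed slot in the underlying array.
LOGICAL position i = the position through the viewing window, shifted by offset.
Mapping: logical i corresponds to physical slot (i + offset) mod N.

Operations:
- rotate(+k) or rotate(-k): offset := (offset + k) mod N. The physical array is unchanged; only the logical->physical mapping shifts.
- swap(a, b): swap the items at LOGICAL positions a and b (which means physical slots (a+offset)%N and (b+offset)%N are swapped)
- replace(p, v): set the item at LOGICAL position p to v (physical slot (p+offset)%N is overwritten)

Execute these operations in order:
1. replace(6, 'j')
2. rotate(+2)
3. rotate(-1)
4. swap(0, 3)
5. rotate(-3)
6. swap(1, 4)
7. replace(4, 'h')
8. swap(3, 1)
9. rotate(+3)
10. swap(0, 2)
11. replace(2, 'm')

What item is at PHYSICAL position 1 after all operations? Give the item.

Answer: D

Derivation:
After op 1 (replace(6, 'j')): offset=0, physical=[A,B,C,D,E,F,j,H], logical=[A,B,C,D,E,F,j,H]
After op 2 (rotate(+2)): offset=2, physical=[A,B,C,D,E,F,j,H], logical=[C,D,E,F,j,H,A,B]
After op 3 (rotate(-1)): offset=1, physical=[A,B,C,D,E,F,j,H], logical=[B,C,D,E,F,j,H,A]
After op 4 (swap(0, 3)): offset=1, physical=[A,E,C,D,B,F,j,H], logical=[E,C,D,B,F,j,H,A]
After op 5 (rotate(-3)): offset=6, physical=[A,E,C,D,B,F,j,H], logical=[j,H,A,E,C,D,B,F]
After op 6 (swap(1, 4)): offset=6, physical=[A,E,H,D,B,F,j,C], logical=[j,C,A,E,H,D,B,F]
After op 7 (replace(4, 'h')): offset=6, physical=[A,E,h,D,B,F,j,C], logical=[j,C,A,E,h,D,B,F]
After op 8 (swap(3, 1)): offset=6, physical=[A,C,h,D,B,F,j,E], logical=[j,E,A,C,h,D,B,F]
After op 9 (rotate(+3)): offset=1, physical=[A,C,h,D,B,F,j,E], logical=[C,h,D,B,F,j,E,A]
After op 10 (swap(0, 2)): offset=1, physical=[A,D,h,C,B,F,j,E], logical=[D,h,C,B,F,j,E,A]
After op 11 (replace(2, 'm')): offset=1, physical=[A,D,h,m,B,F,j,E], logical=[D,h,m,B,F,j,E,A]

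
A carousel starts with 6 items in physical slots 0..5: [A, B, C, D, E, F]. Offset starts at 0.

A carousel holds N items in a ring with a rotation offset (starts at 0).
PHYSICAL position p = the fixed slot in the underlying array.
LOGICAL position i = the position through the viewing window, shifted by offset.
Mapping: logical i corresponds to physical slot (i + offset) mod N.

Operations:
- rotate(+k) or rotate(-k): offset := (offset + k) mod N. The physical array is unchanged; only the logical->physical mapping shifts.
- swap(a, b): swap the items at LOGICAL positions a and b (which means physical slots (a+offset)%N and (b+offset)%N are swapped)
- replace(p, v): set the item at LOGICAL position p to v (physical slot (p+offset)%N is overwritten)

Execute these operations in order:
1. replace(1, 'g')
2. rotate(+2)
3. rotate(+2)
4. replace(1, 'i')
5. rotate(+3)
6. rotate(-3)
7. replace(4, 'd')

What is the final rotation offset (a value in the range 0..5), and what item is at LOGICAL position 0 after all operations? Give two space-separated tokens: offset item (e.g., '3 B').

Answer: 4 E

Derivation:
After op 1 (replace(1, 'g')): offset=0, physical=[A,g,C,D,E,F], logical=[A,g,C,D,E,F]
After op 2 (rotate(+2)): offset=2, physical=[A,g,C,D,E,F], logical=[C,D,E,F,A,g]
After op 3 (rotate(+2)): offset=4, physical=[A,g,C,D,E,F], logical=[E,F,A,g,C,D]
After op 4 (replace(1, 'i')): offset=4, physical=[A,g,C,D,E,i], logical=[E,i,A,g,C,D]
After op 5 (rotate(+3)): offset=1, physical=[A,g,C,D,E,i], logical=[g,C,D,E,i,A]
After op 6 (rotate(-3)): offset=4, physical=[A,g,C,D,E,i], logical=[E,i,A,g,C,D]
After op 7 (replace(4, 'd')): offset=4, physical=[A,g,d,D,E,i], logical=[E,i,A,g,d,D]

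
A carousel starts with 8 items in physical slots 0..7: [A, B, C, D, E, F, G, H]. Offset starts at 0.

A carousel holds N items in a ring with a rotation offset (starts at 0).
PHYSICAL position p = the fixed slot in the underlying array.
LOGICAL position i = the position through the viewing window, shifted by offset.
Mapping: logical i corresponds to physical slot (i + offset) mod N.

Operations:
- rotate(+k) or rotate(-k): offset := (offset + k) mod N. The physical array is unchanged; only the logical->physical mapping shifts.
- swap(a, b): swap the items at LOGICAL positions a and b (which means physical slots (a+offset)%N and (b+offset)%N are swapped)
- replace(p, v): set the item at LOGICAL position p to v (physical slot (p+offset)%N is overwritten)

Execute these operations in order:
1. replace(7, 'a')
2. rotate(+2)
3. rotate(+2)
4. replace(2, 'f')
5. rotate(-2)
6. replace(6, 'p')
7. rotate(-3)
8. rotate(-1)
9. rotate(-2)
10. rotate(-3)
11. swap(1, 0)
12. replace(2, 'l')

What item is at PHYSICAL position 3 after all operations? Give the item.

Answer: l

Derivation:
After op 1 (replace(7, 'a')): offset=0, physical=[A,B,C,D,E,F,G,a], logical=[A,B,C,D,E,F,G,a]
After op 2 (rotate(+2)): offset=2, physical=[A,B,C,D,E,F,G,a], logical=[C,D,E,F,G,a,A,B]
After op 3 (rotate(+2)): offset=4, physical=[A,B,C,D,E,F,G,a], logical=[E,F,G,a,A,B,C,D]
After op 4 (replace(2, 'f')): offset=4, physical=[A,B,C,D,E,F,f,a], logical=[E,F,f,a,A,B,C,D]
After op 5 (rotate(-2)): offset=2, physical=[A,B,C,D,E,F,f,a], logical=[C,D,E,F,f,a,A,B]
After op 6 (replace(6, 'p')): offset=2, physical=[p,B,C,D,E,F,f,a], logical=[C,D,E,F,f,a,p,B]
After op 7 (rotate(-3)): offset=7, physical=[p,B,C,D,E,F,f,a], logical=[a,p,B,C,D,E,F,f]
After op 8 (rotate(-1)): offset=6, physical=[p,B,C,D,E,F,f,a], logical=[f,a,p,B,C,D,E,F]
After op 9 (rotate(-2)): offset=4, physical=[p,B,C,D,E,F,f,a], logical=[E,F,f,a,p,B,C,D]
After op 10 (rotate(-3)): offset=1, physical=[p,B,C,D,E,F,f,a], logical=[B,C,D,E,F,f,a,p]
After op 11 (swap(1, 0)): offset=1, physical=[p,C,B,D,E,F,f,a], logical=[C,B,D,E,F,f,a,p]
After op 12 (replace(2, 'l')): offset=1, physical=[p,C,B,l,E,F,f,a], logical=[C,B,l,E,F,f,a,p]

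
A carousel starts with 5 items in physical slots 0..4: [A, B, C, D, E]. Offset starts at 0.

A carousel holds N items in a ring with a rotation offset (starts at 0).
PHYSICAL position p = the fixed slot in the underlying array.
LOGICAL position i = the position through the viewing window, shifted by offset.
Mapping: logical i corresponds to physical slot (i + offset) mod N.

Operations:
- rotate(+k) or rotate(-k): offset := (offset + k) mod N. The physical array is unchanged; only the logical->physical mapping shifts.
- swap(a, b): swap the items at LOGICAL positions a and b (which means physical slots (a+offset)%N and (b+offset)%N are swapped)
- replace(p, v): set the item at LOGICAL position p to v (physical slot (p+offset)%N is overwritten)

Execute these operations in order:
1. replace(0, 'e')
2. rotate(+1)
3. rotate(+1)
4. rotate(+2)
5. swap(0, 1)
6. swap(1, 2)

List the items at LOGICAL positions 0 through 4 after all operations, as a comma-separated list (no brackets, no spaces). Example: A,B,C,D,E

After op 1 (replace(0, 'e')): offset=0, physical=[e,B,C,D,E], logical=[e,B,C,D,E]
After op 2 (rotate(+1)): offset=1, physical=[e,B,C,D,E], logical=[B,C,D,E,e]
After op 3 (rotate(+1)): offset=2, physical=[e,B,C,D,E], logical=[C,D,E,e,B]
After op 4 (rotate(+2)): offset=4, physical=[e,B,C,D,E], logical=[E,e,B,C,D]
After op 5 (swap(0, 1)): offset=4, physical=[E,B,C,D,e], logical=[e,E,B,C,D]
After op 6 (swap(1, 2)): offset=4, physical=[B,E,C,D,e], logical=[e,B,E,C,D]

Answer: e,B,E,C,D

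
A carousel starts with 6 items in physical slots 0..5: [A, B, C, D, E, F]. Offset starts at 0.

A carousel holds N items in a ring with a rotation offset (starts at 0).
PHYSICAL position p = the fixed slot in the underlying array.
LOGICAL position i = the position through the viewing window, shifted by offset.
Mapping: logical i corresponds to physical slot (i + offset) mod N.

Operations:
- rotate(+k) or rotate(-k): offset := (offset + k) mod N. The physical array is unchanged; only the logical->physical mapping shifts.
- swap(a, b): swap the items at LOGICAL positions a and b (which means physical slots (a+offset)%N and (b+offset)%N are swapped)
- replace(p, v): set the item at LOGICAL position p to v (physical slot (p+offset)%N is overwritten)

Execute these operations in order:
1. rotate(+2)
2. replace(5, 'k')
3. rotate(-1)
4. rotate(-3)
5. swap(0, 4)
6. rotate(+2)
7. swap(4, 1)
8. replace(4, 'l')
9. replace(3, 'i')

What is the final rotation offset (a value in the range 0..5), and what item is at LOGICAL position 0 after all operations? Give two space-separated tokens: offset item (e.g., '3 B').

After op 1 (rotate(+2)): offset=2, physical=[A,B,C,D,E,F], logical=[C,D,E,F,A,B]
After op 2 (replace(5, 'k')): offset=2, physical=[A,k,C,D,E,F], logical=[C,D,E,F,A,k]
After op 3 (rotate(-1)): offset=1, physical=[A,k,C,D,E,F], logical=[k,C,D,E,F,A]
After op 4 (rotate(-3)): offset=4, physical=[A,k,C,D,E,F], logical=[E,F,A,k,C,D]
After op 5 (swap(0, 4)): offset=4, physical=[A,k,E,D,C,F], logical=[C,F,A,k,E,D]
After op 6 (rotate(+2)): offset=0, physical=[A,k,E,D,C,F], logical=[A,k,E,D,C,F]
After op 7 (swap(4, 1)): offset=0, physical=[A,C,E,D,k,F], logical=[A,C,E,D,k,F]
After op 8 (replace(4, 'l')): offset=0, physical=[A,C,E,D,l,F], logical=[A,C,E,D,l,F]
After op 9 (replace(3, 'i')): offset=0, physical=[A,C,E,i,l,F], logical=[A,C,E,i,l,F]

Answer: 0 A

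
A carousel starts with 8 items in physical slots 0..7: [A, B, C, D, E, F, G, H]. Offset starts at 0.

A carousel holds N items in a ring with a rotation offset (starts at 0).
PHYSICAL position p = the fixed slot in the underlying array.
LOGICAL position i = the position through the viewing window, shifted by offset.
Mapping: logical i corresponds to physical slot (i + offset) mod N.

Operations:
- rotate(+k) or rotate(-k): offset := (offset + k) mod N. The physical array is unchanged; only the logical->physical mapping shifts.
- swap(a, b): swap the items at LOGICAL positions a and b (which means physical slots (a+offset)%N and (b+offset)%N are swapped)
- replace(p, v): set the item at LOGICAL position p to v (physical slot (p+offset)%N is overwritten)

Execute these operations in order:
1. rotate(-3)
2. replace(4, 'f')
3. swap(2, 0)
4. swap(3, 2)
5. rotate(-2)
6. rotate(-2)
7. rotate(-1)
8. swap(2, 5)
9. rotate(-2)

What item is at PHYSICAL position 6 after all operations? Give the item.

Answer: G

Derivation:
After op 1 (rotate(-3)): offset=5, physical=[A,B,C,D,E,F,G,H], logical=[F,G,H,A,B,C,D,E]
After op 2 (replace(4, 'f')): offset=5, physical=[A,f,C,D,E,F,G,H], logical=[F,G,H,A,f,C,D,E]
After op 3 (swap(2, 0)): offset=5, physical=[A,f,C,D,E,H,G,F], logical=[H,G,F,A,f,C,D,E]
After op 4 (swap(3, 2)): offset=5, physical=[F,f,C,D,E,H,G,A], logical=[H,G,A,F,f,C,D,E]
After op 5 (rotate(-2)): offset=3, physical=[F,f,C,D,E,H,G,A], logical=[D,E,H,G,A,F,f,C]
After op 6 (rotate(-2)): offset=1, physical=[F,f,C,D,E,H,G,A], logical=[f,C,D,E,H,G,A,F]
After op 7 (rotate(-1)): offset=0, physical=[F,f,C,D,E,H,G,A], logical=[F,f,C,D,E,H,G,A]
After op 8 (swap(2, 5)): offset=0, physical=[F,f,H,D,E,C,G,A], logical=[F,f,H,D,E,C,G,A]
After op 9 (rotate(-2)): offset=6, physical=[F,f,H,D,E,C,G,A], logical=[G,A,F,f,H,D,E,C]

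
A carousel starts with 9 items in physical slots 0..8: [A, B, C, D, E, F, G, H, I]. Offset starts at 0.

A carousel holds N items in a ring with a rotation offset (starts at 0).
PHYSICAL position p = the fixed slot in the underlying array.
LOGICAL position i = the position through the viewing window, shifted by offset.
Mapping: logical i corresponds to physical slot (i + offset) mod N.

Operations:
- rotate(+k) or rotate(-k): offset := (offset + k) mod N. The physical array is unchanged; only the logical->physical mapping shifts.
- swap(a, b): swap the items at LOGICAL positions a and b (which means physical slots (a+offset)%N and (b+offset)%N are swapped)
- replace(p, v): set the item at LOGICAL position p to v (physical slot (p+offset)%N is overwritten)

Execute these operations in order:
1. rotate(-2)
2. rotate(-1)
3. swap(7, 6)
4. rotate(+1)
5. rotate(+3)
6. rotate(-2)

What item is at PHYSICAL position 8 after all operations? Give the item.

Answer: I

Derivation:
After op 1 (rotate(-2)): offset=7, physical=[A,B,C,D,E,F,G,H,I], logical=[H,I,A,B,C,D,E,F,G]
After op 2 (rotate(-1)): offset=6, physical=[A,B,C,D,E,F,G,H,I], logical=[G,H,I,A,B,C,D,E,F]
After op 3 (swap(7, 6)): offset=6, physical=[A,B,C,E,D,F,G,H,I], logical=[G,H,I,A,B,C,E,D,F]
After op 4 (rotate(+1)): offset=7, physical=[A,B,C,E,D,F,G,H,I], logical=[H,I,A,B,C,E,D,F,G]
After op 5 (rotate(+3)): offset=1, physical=[A,B,C,E,D,F,G,H,I], logical=[B,C,E,D,F,G,H,I,A]
After op 6 (rotate(-2)): offset=8, physical=[A,B,C,E,D,F,G,H,I], logical=[I,A,B,C,E,D,F,G,H]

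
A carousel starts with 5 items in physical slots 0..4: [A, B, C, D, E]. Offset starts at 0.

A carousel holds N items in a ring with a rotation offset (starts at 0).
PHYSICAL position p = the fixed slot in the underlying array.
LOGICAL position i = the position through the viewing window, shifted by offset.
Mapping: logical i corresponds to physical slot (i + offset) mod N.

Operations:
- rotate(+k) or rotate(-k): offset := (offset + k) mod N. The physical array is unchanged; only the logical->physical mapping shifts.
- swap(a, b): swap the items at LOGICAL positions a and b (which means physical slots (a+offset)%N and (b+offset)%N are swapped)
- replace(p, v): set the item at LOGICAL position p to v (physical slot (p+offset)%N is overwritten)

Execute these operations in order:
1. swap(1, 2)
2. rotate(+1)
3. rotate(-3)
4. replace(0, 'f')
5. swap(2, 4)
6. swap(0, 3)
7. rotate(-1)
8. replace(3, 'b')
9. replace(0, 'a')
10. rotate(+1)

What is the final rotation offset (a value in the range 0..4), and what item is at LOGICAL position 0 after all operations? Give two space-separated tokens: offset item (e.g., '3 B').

Answer: 3 C

Derivation:
After op 1 (swap(1, 2)): offset=0, physical=[A,C,B,D,E], logical=[A,C,B,D,E]
After op 2 (rotate(+1)): offset=1, physical=[A,C,B,D,E], logical=[C,B,D,E,A]
After op 3 (rotate(-3)): offset=3, physical=[A,C,B,D,E], logical=[D,E,A,C,B]
After op 4 (replace(0, 'f')): offset=3, physical=[A,C,B,f,E], logical=[f,E,A,C,B]
After op 5 (swap(2, 4)): offset=3, physical=[B,C,A,f,E], logical=[f,E,B,C,A]
After op 6 (swap(0, 3)): offset=3, physical=[B,f,A,C,E], logical=[C,E,B,f,A]
After op 7 (rotate(-1)): offset=2, physical=[B,f,A,C,E], logical=[A,C,E,B,f]
After op 8 (replace(3, 'b')): offset=2, physical=[b,f,A,C,E], logical=[A,C,E,b,f]
After op 9 (replace(0, 'a')): offset=2, physical=[b,f,a,C,E], logical=[a,C,E,b,f]
After op 10 (rotate(+1)): offset=3, physical=[b,f,a,C,E], logical=[C,E,b,f,a]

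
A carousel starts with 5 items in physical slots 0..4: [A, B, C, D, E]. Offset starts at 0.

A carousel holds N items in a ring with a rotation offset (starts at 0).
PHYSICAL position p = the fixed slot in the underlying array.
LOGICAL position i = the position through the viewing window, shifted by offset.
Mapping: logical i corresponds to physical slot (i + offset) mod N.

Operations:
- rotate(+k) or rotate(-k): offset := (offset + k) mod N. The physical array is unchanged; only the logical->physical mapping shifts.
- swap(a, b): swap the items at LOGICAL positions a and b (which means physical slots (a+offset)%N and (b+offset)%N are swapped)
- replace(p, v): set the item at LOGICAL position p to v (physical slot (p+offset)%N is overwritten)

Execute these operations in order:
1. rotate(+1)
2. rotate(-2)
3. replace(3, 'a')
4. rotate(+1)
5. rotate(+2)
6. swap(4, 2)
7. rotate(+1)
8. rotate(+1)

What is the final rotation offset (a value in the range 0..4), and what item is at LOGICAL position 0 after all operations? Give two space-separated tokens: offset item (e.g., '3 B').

After op 1 (rotate(+1)): offset=1, physical=[A,B,C,D,E], logical=[B,C,D,E,A]
After op 2 (rotate(-2)): offset=4, physical=[A,B,C,D,E], logical=[E,A,B,C,D]
After op 3 (replace(3, 'a')): offset=4, physical=[A,B,a,D,E], logical=[E,A,B,a,D]
After op 4 (rotate(+1)): offset=0, physical=[A,B,a,D,E], logical=[A,B,a,D,E]
After op 5 (rotate(+2)): offset=2, physical=[A,B,a,D,E], logical=[a,D,E,A,B]
After op 6 (swap(4, 2)): offset=2, physical=[A,E,a,D,B], logical=[a,D,B,A,E]
After op 7 (rotate(+1)): offset=3, physical=[A,E,a,D,B], logical=[D,B,A,E,a]
After op 8 (rotate(+1)): offset=4, physical=[A,E,a,D,B], logical=[B,A,E,a,D]

Answer: 4 B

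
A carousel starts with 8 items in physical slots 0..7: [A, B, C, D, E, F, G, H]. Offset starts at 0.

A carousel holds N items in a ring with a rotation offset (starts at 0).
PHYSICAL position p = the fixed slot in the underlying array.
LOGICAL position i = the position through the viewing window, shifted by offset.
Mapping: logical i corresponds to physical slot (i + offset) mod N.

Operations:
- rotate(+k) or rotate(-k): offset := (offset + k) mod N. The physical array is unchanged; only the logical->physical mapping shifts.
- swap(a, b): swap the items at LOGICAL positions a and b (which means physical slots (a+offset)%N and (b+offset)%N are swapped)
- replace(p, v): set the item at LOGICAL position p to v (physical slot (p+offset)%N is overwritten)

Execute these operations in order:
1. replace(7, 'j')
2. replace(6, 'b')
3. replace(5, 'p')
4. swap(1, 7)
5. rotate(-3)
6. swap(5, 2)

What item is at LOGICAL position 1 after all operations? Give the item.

After op 1 (replace(7, 'j')): offset=0, physical=[A,B,C,D,E,F,G,j], logical=[A,B,C,D,E,F,G,j]
After op 2 (replace(6, 'b')): offset=0, physical=[A,B,C,D,E,F,b,j], logical=[A,B,C,D,E,F,b,j]
After op 3 (replace(5, 'p')): offset=0, physical=[A,B,C,D,E,p,b,j], logical=[A,B,C,D,E,p,b,j]
After op 4 (swap(1, 7)): offset=0, physical=[A,j,C,D,E,p,b,B], logical=[A,j,C,D,E,p,b,B]
After op 5 (rotate(-3)): offset=5, physical=[A,j,C,D,E,p,b,B], logical=[p,b,B,A,j,C,D,E]
After op 6 (swap(5, 2)): offset=5, physical=[A,j,B,D,E,p,b,C], logical=[p,b,C,A,j,B,D,E]

Answer: b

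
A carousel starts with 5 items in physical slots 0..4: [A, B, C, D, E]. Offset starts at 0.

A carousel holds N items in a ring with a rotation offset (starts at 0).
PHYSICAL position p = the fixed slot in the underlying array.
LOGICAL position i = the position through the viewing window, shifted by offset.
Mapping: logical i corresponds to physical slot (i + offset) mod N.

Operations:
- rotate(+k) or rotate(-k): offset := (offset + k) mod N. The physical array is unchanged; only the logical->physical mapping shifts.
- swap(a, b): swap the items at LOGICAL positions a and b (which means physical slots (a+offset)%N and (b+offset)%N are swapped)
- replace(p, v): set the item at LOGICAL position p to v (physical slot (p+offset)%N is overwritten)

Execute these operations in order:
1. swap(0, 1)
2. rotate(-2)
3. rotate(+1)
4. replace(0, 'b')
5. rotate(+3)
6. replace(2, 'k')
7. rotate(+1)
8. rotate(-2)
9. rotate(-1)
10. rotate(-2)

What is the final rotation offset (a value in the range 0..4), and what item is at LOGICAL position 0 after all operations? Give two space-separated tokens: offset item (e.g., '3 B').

After op 1 (swap(0, 1)): offset=0, physical=[B,A,C,D,E], logical=[B,A,C,D,E]
After op 2 (rotate(-2)): offset=3, physical=[B,A,C,D,E], logical=[D,E,B,A,C]
After op 3 (rotate(+1)): offset=4, physical=[B,A,C,D,E], logical=[E,B,A,C,D]
After op 4 (replace(0, 'b')): offset=4, physical=[B,A,C,D,b], logical=[b,B,A,C,D]
After op 5 (rotate(+3)): offset=2, physical=[B,A,C,D,b], logical=[C,D,b,B,A]
After op 6 (replace(2, 'k')): offset=2, physical=[B,A,C,D,k], logical=[C,D,k,B,A]
After op 7 (rotate(+1)): offset=3, physical=[B,A,C,D,k], logical=[D,k,B,A,C]
After op 8 (rotate(-2)): offset=1, physical=[B,A,C,D,k], logical=[A,C,D,k,B]
After op 9 (rotate(-1)): offset=0, physical=[B,A,C,D,k], logical=[B,A,C,D,k]
After op 10 (rotate(-2)): offset=3, physical=[B,A,C,D,k], logical=[D,k,B,A,C]

Answer: 3 D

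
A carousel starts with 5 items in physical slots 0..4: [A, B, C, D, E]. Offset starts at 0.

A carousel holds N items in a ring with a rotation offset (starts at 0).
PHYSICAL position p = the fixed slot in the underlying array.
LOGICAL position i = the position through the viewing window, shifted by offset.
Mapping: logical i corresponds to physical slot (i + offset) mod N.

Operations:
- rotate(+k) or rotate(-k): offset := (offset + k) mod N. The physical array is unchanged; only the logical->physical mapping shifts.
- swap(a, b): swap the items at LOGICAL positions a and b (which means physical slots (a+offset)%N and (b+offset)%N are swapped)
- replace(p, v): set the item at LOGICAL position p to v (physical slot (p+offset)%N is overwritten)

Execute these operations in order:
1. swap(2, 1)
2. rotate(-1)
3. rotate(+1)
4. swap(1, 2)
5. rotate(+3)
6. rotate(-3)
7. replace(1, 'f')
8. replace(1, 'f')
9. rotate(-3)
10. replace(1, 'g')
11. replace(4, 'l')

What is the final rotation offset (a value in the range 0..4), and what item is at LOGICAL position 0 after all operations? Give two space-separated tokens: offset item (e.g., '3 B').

After op 1 (swap(2, 1)): offset=0, physical=[A,C,B,D,E], logical=[A,C,B,D,E]
After op 2 (rotate(-1)): offset=4, physical=[A,C,B,D,E], logical=[E,A,C,B,D]
After op 3 (rotate(+1)): offset=0, physical=[A,C,B,D,E], logical=[A,C,B,D,E]
After op 4 (swap(1, 2)): offset=0, physical=[A,B,C,D,E], logical=[A,B,C,D,E]
After op 5 (rotate(+3)): offset=3, physical=[A,B,C,D,E], logical=[D,E,A,B,C]
After op 6 (rotate(-3)): offset=0, physical=[A,B,C,D,E], logical=[A,B,C,D,E]
After op 7 (replace(1, 'f')): offset=0, physical=[A,f,C,D,E], logical=[A,f,C,D,E]
After op 8 (replace(1, 'f')): offset=0, physical=[A,f,C,D,E], logical=[A,f,C,D,E]
After op 9 (rotate(-3)): offset=2, physical=[A,f,C,D,E], logical=[C,D,E,A,f]
After op 10 (replace(1, 'g')): offset=2, physical=[A,f,C,g,E], logical=[C,g,E,A,f]
After op 11 (replace(4, 'l')): offset=2, physical=[A,l,C,g,E], logical=[C,g,E,A,l]

Answer: 2 C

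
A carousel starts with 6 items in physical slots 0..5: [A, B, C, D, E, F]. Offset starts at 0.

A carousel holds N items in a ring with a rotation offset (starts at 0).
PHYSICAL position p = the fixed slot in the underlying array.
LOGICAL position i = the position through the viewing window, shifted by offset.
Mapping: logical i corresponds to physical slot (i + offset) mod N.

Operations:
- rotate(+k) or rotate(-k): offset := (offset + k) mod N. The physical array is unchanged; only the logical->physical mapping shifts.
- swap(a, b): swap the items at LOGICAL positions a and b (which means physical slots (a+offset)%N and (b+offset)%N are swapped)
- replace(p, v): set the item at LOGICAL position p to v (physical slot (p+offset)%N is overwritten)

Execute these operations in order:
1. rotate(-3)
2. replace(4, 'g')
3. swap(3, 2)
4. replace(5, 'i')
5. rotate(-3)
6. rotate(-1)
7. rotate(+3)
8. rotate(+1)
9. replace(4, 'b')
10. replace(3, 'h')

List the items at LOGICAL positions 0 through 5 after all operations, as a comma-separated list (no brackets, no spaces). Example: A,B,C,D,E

Answer: D,E,A,h,b,i

Derivation:
After op 1 (rotate(-3)): offset=3, physical=[A,B,C,D,E,F], logical=[D,E,F,A,B,C]
After op 2 (replace(4, 'g')): offset=3, physical=[A,g,C,D,E,F], logical=[D,E,F,A,g,C]
After op 3 (swap(3, 2)): offset=3, physical=[F,g,C,D,E,A], logical=[D,E,A,F,g,C]
After op 4 (replace(5, 'i')): offset=3, physical=[F,g,i,D,E,A], logical=[D,E,A,F,g,i]
After op 5 (rotate(-3)): offset=0, physical=[F,g,i,D,E,A], logical=[F,g,i,D,E,A]
After op 6 (rotate(-1)): offset=5, physical=[F,g,i,D,E,A], logical=[A,F,g,i,D,E]
After op 7 (rotate(+3)): offset=2, physical=[F,g,i,D,E,A], logical=[i,D,E,A,F,g]
After op 8 (rotate(+1)): offset=3, physical=[F,g,i,D,E,A], logical=[D,E,A,F,g,i]
After op 9 (replace(4, 'b')): offset=3, physical=[F,b,i,D,E,A], logical=[D,E,A,F,b,i]
After op 10 (replace(3, 'h')): offset=3, physical=[h,b,i,D,E,A], logical=[D,E,A,h,b,i]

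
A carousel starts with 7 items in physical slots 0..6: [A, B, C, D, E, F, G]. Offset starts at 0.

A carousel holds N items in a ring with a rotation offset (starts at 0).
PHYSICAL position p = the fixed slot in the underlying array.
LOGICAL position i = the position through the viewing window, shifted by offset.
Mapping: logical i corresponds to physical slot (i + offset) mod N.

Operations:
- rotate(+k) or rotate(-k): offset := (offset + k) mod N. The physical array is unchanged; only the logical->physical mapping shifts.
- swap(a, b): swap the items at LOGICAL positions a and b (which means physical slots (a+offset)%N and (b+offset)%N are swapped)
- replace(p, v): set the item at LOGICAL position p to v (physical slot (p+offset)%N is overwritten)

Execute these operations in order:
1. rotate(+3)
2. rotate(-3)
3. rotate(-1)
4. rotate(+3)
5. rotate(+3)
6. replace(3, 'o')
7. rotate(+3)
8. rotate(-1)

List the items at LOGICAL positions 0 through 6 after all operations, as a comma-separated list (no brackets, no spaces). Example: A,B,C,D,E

Answer: A,o,C,D,E,F,G

Derivation:
After op 1 (rotate(+3)): offset=3, physical=[A,B,C,D,E,F,G], logical=[D,E,F,G,A,B,C]
After op 2 (rotate(-3)): offset=0, physical=[A,B,C,D,E,F,G], logical=[A,B,C,D,E,F,G]
After op 3 (rotate(-1)): offset=6, physical=[A,B,C,D,E,F,G], logical=[G,A,B,C,D,E,F]
After op 4 (rotate(+3)): offset=2, physical=[A,B,C,D,E,F,G], logical=[C,D,E,F,G,A,B]
After op 5 (rotate(+3)): offset=5, physical=[A,B,C,D,E,F,G], logical=[F,G,A,B,C,D,E]
After op 6 (replace(3, 'o')): offset=5, physical=[A,o,C,D,E,F,G], logical=[F,G,A,o,C,D,E]
After op 7 (rotate(+3)): offset=1, physical=[A,o,C,D,E,F,G], logical=[o,C,D,E,F,G,A]
After op 8 (rotate(-1)): offset=0, physical=[A,o,C,D,E,F,G], logical=[A,o,C,D,E,F,G]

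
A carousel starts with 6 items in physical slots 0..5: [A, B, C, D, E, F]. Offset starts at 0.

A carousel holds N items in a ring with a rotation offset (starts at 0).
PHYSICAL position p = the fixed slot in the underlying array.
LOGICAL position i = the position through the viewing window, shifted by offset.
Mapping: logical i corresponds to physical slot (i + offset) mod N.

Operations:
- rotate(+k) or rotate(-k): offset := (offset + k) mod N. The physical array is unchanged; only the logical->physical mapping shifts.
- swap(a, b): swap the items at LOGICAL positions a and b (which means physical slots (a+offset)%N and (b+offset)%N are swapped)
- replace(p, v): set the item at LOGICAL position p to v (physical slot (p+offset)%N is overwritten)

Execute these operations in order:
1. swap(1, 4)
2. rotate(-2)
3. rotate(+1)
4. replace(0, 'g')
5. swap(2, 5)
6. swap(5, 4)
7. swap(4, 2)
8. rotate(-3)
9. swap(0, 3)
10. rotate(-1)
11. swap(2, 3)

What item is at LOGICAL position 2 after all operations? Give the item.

Answer: D

Derivation:
After op 1 (swap(1, 4)): offset=0, physical=[A,E,C,D,B,F], logical=[A,E,C,D,B,F]
After op 2 (rotate(-2)): offset=4, physical=[A,E,C,D,B,F], logical=[B,F,A,E,C,D]
After op 3 (rotate(+1)): offset=5, physical=[A,E,C,D,B,F], logical=[F,A,E,C,D,B]
After op 4 (replace(0, 'g')): offset=5, physical=[A,E,C,D,B,g], logical=[g,A,E,C,D,B]
After op 5 (swap(2, 5)): offset=5, physical=[A,B,C,D,E,g], logical=[g,A,B,C,D,E]
After op 6 (swap(5, 4)): offset=5, physical=[A,B,C,E,D,g], logical=[g,A,B,C,E,D]
After op 7 (swap(4, 2)): offset=5, physical=[A,E,C,B,D,g], logical=[g,A,E,C,B,D]
After op 8 (rotate(-3)): offset=2, physical=[A,E,C,B,D,g], logical=[C,B,D,g,A,E]
After op 9 (swap(0, 3)): offset=2, physical=[A,E,g,B,D,C], logical=[g,B,D,C,A,E]
After op 10 (rotate(-1)): offset=1, physical=[A,E,g,B,D,C], logical=[E,g,B,D,C,A]
After op 11 (swap(2, 3)): offset=1, physical=[A,E,g,D,B,C], logical=[E,g,D,B,C,A]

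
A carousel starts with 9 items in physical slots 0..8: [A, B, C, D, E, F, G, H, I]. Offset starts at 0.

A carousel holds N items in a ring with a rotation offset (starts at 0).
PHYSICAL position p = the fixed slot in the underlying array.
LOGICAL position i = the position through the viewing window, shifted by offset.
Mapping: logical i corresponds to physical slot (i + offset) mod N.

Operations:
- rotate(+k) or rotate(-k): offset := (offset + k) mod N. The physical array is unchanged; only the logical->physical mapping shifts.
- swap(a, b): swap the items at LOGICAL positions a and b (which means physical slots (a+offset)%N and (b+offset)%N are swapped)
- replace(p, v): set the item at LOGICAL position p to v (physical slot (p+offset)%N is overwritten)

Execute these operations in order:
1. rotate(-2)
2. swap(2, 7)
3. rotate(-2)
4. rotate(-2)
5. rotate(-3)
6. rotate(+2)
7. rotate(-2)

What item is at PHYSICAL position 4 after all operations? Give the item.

Answer: E

Derivation:
After op 1 (rotate(-2)): offset=7, physical=[A,B,C,D,E,F,G,H,I], logical=[H,I,A,B,C,D,E,F,G]
After op 2 (swap(2, 7)): offset=7, physical=[F,B,C,D,E,A,G,H,I], logical=[H,I,F,B,C,D,E,A,G]
After op 3 (rotate(-2)): offset=5, physical=[F,B,C,D,E,A,G,H,I], logical=[A,G,H,I,F,B,C,D,E]
After op 4 (rotate(-2)): offset=3, physical=[F,B,C,D,E,A,G,H,I], logical=[D,E,A,G,H,I,F,B,C]
After op 5 (rotate(-3)): offset=0, physical=[F,B,C,D,E,A,G,H,I], logical=[F,B,C,D,E,A,G,H,I]
After op 6 (rotate(+2)): offset=2, physical=[F,B,C,D,E,A,G,H,I], logical=[C,D,E,A,G,H,I,F,B]
After op 7 (rotate(-2)): offset=0, physical=[F,B,C,D,E,A,G,H,I], logical=[F,B,C,D,E,A,G,H,I]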